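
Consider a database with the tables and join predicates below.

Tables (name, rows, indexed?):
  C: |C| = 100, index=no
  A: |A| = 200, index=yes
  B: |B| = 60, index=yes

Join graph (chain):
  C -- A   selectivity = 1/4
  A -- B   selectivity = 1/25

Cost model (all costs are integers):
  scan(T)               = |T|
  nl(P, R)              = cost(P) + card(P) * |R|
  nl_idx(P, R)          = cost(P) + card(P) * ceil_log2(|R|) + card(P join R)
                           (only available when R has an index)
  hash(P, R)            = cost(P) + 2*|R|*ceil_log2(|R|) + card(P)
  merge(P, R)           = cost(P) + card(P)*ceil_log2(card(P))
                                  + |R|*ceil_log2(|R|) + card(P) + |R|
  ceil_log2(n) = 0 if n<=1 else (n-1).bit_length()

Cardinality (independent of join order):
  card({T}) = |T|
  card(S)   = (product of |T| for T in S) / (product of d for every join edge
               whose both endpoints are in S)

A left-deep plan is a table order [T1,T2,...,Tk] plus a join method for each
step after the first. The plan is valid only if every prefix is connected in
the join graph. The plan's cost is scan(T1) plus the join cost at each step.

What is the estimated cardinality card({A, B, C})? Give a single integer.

12000

Tables in S: A(200), B(60), C(100)
Edges inside S: C-A(d=4), A-B(d=25)
numerator = 200 * 60 * 100 = 1200000
denominator = 4 * 25 = 100
card(S) = 1200000 / 100 = 12000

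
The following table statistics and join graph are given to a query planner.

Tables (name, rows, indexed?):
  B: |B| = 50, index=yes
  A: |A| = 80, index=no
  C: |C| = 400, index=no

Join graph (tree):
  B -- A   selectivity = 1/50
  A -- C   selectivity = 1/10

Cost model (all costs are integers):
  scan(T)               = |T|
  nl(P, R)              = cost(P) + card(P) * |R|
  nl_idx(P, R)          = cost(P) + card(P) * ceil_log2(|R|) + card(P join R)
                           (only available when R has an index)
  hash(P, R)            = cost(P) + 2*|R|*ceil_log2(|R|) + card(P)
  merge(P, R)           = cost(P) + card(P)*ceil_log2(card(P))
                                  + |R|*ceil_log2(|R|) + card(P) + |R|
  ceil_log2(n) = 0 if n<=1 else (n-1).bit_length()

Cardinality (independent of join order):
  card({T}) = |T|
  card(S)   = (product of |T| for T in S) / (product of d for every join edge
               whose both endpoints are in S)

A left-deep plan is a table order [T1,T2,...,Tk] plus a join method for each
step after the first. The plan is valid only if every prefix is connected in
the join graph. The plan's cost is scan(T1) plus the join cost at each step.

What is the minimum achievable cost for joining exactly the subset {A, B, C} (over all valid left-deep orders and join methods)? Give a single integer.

Selinger DP over subsets of {A,B,C}:
  {B}: scan cost=50, card=50
  {A}: scan cost=80, card=80
  {C}: scan cost=400, card=400
  {AB}: card=80; try (B,nl_idx)→640, (B,hash)→760, (A,merge)→1040, (B,merge)→1070, (A,hash)→1220, (A,nl)→4050 …(+1); best=640 via (B,nl_idx)
  {AC}: card=3200; try (A,hash)→1920, (C,merge)→4720, (A,merge)→5040, (C,hash)→7360, (C,nl)→32080, (A,nl)→32400; best=1920 via (A,hash)
  {ABC}: card=3200; try (C,merge)→5280, (B,hash)→5720, (C,hash)→7920, (B,nl_idx)→24320, (C,nl)→32640, (B,merge)→43870 …(+1); best=5280 via (C,merge)

5280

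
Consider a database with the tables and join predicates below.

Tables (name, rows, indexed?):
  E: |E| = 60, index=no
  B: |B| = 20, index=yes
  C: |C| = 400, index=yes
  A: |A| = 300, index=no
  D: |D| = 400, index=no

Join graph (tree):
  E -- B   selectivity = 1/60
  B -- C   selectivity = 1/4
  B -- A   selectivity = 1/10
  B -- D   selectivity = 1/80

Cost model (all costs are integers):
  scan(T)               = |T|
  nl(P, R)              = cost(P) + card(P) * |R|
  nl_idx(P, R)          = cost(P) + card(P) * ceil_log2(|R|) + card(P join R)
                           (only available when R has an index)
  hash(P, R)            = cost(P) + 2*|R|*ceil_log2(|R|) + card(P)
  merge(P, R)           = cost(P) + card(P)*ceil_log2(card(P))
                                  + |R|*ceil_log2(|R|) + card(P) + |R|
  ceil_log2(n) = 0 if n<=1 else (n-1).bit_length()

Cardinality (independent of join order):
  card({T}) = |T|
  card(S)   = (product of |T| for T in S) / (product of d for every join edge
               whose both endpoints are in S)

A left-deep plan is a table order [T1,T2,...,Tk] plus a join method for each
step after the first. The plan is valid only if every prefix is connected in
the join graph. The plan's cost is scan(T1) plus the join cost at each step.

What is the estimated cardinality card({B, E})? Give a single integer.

Tables in S: B(20), E(60)
Edges inside S: E-B(d=60)
numerator = 20 * 60 = 1200
denominator = 60 = 60
card(S) = 1200 / 60 = 20

20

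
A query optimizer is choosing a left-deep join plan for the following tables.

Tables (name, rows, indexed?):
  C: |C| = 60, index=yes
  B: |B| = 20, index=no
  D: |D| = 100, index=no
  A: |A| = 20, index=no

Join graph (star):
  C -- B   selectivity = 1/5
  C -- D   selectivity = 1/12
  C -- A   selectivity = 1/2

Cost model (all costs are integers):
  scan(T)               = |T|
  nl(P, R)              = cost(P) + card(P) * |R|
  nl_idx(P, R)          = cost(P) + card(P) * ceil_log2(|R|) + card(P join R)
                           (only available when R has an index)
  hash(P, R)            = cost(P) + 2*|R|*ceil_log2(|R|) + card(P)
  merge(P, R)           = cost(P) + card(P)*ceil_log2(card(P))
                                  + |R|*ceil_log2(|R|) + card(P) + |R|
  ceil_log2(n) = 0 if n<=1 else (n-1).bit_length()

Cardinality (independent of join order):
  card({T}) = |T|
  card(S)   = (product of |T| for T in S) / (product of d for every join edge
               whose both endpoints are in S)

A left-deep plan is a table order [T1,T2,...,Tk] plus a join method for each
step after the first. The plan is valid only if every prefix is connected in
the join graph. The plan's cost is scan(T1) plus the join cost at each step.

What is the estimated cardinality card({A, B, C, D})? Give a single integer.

20000

Tables in S: A(20), B(20), C(60), D(100)
Edges inside S: C-B(d=5), C-D(d=12), C-A(d=2)
numerator = 20 * 20 * 60 * 100 = 2400000
denominator = 5 * 12 * 2 = 120
card(S) = 2400000 / 120 = 20000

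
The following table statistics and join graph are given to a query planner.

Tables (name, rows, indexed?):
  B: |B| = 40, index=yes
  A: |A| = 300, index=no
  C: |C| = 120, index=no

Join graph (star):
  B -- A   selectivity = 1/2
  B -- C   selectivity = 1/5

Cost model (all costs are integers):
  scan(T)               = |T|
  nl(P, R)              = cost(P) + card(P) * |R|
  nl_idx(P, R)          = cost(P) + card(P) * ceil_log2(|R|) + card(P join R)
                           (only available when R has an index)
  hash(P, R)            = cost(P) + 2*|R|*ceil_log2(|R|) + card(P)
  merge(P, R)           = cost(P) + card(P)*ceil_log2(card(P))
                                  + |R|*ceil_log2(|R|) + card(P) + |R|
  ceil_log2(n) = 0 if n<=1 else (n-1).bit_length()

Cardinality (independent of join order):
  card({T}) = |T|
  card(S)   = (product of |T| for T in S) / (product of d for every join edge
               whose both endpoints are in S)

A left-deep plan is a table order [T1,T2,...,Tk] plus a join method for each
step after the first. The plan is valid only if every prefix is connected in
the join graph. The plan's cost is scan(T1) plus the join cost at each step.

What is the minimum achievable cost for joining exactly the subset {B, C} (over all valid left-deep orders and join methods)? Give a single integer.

720

Selinger DP over subsets of {B,C}:
  {B}: scan cost=40, card=40
  {C}: scan cost=120, card=120
  {BC}: card=960; try (B,hash)→720, (C,merge)→1280, (B,merge)→1360, (C,hash)→1760, (B,nl_idx)→1800, (C,nl)→4840 …(+1); best=720 via (B,hash)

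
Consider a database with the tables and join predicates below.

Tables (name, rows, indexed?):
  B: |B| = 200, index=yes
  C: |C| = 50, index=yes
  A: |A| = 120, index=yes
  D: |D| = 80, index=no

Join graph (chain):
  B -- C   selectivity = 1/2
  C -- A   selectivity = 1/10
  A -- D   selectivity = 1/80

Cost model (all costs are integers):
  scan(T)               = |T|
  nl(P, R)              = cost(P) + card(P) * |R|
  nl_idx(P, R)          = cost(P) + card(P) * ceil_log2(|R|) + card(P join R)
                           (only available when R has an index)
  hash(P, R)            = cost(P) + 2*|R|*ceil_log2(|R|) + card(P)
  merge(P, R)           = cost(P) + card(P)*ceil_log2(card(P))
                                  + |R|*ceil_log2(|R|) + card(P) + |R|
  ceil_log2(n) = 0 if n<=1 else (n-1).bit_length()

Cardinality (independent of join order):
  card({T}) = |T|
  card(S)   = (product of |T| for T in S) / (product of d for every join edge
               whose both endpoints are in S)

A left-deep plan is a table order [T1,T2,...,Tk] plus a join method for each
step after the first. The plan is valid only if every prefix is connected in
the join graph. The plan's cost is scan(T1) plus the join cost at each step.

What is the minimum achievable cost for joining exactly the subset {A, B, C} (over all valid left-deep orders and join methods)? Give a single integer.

4640

Selinger DP over subsets of {A,B,C}:
  {B}: scan cost=200, card=200
  {C}: scan cost=50, card=50
  {A}: scan cost=120, card=120
  {BC}: card=5000; try (C,hash)→1000, (B,merge)→2200, (C,merge)→2350, (B,hash)→3300, (B,nl_idx)→5450, (C,nl_idx)→6400 …(+2); best=1000 via (C,hash)
  {AC}: card=600; try (C,hash)→840, (A,nl_idx)→1000, (A,merge)→1360, (C,merge)→1430, (C,nl_idx)→1440, (A,hash)→1780 …(+2); best=840 via (C,hash)
  {ABC}: card=60000; try (B,hash)→4640, (A,hash)→7680, (B,merge)→9240, (B,nl_idx)→65640, (A,merge)→71960, (A,nl_idx)→96000 …(+2); best=4640 via (B,hash)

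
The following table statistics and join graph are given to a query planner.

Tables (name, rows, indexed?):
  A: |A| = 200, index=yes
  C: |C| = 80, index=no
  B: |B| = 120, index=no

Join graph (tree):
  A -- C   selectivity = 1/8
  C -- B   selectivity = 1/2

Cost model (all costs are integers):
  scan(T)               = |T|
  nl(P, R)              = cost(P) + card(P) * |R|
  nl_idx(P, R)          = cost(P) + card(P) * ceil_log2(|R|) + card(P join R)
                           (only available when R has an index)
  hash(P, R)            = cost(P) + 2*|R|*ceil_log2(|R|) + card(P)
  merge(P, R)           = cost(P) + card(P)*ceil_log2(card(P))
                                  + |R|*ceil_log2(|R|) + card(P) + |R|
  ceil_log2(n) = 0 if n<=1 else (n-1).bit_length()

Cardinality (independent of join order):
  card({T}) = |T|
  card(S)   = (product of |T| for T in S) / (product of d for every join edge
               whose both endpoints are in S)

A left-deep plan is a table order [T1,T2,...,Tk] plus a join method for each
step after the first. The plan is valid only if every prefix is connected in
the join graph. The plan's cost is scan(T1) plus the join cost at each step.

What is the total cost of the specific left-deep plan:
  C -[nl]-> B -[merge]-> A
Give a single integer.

78680

step 1: scan C: cost=80, card=80
step 2: join B via nl
    card(P join B) = 80*120/(2) = 4800
    cost = 80 + 80*120 = 9680
step 3: join A via merge
    card(P join A) = 4800*200/(8) = 120000
    cost = 9680 + 4800*13 + 200*8 + 4800 + 200 = 78680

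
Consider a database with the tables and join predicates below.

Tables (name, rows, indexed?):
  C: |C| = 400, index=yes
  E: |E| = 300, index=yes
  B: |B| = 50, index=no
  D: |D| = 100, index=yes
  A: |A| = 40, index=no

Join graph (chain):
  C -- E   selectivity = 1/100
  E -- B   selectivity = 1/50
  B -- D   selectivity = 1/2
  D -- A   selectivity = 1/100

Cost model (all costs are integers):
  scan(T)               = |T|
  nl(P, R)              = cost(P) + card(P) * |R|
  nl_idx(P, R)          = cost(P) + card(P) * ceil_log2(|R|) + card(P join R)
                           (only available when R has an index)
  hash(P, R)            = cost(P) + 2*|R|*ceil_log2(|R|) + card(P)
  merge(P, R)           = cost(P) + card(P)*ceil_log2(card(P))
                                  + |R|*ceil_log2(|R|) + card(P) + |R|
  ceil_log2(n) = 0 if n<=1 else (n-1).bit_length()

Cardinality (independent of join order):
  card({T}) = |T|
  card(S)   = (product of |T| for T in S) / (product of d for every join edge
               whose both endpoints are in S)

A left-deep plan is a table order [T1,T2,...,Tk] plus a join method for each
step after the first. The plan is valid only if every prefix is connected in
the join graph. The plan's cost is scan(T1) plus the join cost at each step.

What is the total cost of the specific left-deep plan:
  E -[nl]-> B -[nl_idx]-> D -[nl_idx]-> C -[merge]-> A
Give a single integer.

1247680

step 1: scan E: cost=300, card=300
step 2: join B via nl
    card(P join B) = 300*50/(50) = 300
    cost = 300 + 300*50 = 15300
step 3: join D via nl_idx
    card(P join D) = 300*100/(2) = 15000
    cost = 15300 + 300*7 + 15000 = 32400
step 4: join C via nl_idx
    card(P join C) = 15000*400/(100) = 60000
    cost = 32400 + 15000*9 + 60000 = 227400
step 5: join A via merge
    card(P join A) = 60000*40/(100) = 24000
    cost = 227400 + 60000*16 + 40*6 + 60000 + 40 = 1247680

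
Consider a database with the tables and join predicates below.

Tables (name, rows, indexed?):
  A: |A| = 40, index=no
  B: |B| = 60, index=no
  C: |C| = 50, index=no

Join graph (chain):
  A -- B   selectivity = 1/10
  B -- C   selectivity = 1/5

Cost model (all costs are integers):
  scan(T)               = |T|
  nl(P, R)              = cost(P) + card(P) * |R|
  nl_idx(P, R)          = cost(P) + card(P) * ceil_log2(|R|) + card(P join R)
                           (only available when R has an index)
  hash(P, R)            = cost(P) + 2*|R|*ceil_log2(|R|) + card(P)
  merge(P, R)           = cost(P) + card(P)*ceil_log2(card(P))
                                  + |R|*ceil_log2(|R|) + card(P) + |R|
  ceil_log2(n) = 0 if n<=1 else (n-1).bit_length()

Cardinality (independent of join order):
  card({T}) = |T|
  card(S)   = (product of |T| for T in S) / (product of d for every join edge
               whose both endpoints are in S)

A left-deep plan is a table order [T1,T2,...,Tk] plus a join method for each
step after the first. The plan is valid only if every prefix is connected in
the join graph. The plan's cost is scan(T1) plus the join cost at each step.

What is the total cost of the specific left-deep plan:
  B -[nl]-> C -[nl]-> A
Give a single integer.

27060

step 1: scan B: cost=60, card=60
step 2: join C via nl
    card(P join C) = 60*50/(5) = 600
    cost = 60 + 60*50 = 3060
step 3: join A via nl
    card(P join A) = 600*40/(10) = 2400
    cost = 3060 + 600*40 = 27060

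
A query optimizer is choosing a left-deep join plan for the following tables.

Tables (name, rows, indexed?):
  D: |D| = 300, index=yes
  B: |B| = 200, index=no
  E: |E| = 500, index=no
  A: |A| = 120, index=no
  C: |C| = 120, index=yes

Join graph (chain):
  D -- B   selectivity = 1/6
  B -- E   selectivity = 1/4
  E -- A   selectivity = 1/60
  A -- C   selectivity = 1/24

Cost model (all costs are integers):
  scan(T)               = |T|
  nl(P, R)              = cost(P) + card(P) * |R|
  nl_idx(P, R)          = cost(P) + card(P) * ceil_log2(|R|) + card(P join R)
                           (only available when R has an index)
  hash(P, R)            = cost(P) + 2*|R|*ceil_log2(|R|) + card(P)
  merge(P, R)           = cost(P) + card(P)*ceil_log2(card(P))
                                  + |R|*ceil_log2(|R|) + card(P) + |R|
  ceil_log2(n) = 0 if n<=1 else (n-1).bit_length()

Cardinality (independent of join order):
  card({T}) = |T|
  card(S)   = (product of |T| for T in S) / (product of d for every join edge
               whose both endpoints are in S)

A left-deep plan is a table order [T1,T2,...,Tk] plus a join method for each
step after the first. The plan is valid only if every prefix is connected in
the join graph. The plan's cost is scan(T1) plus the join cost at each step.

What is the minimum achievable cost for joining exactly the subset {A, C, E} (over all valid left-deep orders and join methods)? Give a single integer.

5360

Selinger DP over subsets of {A,C,E}:
  {E}: scan cost=500, card=500
  {A}: scan cost=120, card=120
  {C}: scan cost=120, card=120
  {AE}: card=1000; try (A,hash)→2680, (E,merge)→6080, (A,merge)→6460, (E,hash)→9240, (E,nl)→60120, (A,nl)→60500; best=2680 via (A,hash)
  {AC}: card=600; try (C,nl_idx)→1560, (C,hash)→1920, (A,hash)→1920, (C,merge)→2040, (A,merge)→2040, (C,nl)→14520 …(+1); best=1560 via (C,nl_idx)
  {ACE}: card=5000; try (C,hash)→5360, (E,hash)→11160, (E,merge)→13160, (C,merge)→14640, (C,nl_idx)→14680, (C,nl)→122680 …(+1); best=5360 via (C,hash)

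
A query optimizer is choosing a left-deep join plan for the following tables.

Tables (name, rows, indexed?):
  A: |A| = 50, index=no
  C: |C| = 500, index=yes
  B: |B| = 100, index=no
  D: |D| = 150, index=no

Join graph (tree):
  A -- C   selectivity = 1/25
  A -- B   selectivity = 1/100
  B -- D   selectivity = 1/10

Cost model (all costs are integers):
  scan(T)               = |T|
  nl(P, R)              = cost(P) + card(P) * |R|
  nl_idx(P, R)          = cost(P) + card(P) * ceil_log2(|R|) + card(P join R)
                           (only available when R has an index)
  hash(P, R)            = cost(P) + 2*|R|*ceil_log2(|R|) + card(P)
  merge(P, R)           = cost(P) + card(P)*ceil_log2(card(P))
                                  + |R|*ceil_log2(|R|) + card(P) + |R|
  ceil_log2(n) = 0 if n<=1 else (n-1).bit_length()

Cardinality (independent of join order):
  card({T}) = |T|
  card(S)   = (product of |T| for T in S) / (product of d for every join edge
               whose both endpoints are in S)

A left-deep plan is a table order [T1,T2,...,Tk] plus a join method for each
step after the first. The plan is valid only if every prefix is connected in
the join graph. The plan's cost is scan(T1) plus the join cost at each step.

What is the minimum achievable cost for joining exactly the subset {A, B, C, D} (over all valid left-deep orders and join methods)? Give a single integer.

Selinger DP over subsets of {A,B,C,D}:
  {A}: scan cost=50, card=50
  {C}: scan cost=500, card=500
  {B}: scan cost=100, card=100
  {D}: scan cost=150, card=150
  {AC}: card=1000; try (C,nl_idx)→1500, (A,hash)→1600, (C,merge)→5400, (A,merge)→5850, (C,hash)→9100, (C,nl)→25050 …(+1); best=1500 via (C,nl_idx)
  {AB}: card=50; try (A,hash)→800, (B,merge)→1200, (A,merge)→1250, (B,hash)→1500, (B,nl)→5050, (A,nl)→5100; best=800 via (A,hash)
  {BD}: card=1500; try (B,hash)→1700, (D,merge)→2250, (B,merge)→2300, (D,hash)→2600, (D,nl)→15100, (B,nl)→15150; best=1700 via (B,hash)
  {ABC}: card=1000; try (C,nl_idx)→2250, (B,hash)→3900, (C,merge)→6150, (C,hash)→9850, (B,merge)→13300, (C,nl)→25800 …(+1); best=2250 via (C,nl_idx)
  {ABD}: card=750; try (D,merge)→2500, (D,hash)→3250, (A,hash)→3800, (D,nl)→8300, (A,merge)→20050, (A,nl)→76700; best=2500 via (D,merge)
  {ABCD}: card=15000; try (D,hash)→5650, (C,hash)→12250, (D,merge)→14600, (C,merge)→15750, (C,nl_idx)→24250, (D,nl)→152250 …(+1); best=5650 via (D,hash)

5650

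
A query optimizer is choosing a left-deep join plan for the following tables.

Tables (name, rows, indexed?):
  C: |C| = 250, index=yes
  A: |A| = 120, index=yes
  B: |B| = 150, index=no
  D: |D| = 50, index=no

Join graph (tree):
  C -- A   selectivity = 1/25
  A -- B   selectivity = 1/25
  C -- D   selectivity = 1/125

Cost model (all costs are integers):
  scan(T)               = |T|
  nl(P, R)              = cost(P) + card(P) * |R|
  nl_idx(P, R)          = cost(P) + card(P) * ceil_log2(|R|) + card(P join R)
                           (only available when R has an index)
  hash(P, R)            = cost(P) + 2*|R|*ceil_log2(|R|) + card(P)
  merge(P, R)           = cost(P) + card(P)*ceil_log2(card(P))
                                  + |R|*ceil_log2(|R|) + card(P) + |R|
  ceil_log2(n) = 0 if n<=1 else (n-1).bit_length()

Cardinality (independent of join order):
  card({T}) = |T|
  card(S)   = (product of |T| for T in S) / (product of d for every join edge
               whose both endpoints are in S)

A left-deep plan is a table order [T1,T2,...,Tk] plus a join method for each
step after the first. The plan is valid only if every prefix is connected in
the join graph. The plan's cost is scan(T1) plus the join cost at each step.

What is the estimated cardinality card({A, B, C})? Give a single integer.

7200

Tables in S: A(120), B(150), C(250)
Edges inside S: C-A(d=25), A-B(d=25)
numerator = 120 * 150 * 250 = 4500000
denominator = 25 * 25 = 625
card(S) = 4500000 / 625 = 7200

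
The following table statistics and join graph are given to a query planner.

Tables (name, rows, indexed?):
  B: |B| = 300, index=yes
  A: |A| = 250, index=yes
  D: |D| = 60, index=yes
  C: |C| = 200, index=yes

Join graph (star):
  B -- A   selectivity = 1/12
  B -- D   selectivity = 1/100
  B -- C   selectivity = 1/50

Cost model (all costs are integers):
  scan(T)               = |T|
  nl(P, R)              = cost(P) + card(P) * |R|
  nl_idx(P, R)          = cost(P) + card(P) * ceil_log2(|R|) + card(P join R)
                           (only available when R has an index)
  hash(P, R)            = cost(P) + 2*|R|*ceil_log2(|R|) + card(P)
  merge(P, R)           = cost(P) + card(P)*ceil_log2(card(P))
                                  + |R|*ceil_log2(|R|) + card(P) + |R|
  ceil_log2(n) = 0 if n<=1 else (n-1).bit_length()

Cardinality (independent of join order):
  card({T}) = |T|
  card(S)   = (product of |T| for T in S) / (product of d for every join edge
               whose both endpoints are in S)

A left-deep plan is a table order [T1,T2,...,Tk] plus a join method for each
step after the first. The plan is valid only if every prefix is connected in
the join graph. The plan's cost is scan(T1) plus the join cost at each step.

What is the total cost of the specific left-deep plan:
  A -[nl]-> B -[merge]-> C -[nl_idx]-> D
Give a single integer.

step 1: scan A: cost=250, card=250
step 2: join B via nl
    card(P join B) = 250*300/(12) = 6250
    cost = 250 + 250*300 = 75250
step 3: join C via merge
    card(P join C) = 6250*200/(50) = 25000
    cost = 75250 + 6250*13 + 200*8 + 6250 + 200 = 164550
step 4: join D via nl_idx
    card(P join D) = 25000*60/(100) = 15000
    cost = 164550 + 25000*6 + 15000 = 329550

329550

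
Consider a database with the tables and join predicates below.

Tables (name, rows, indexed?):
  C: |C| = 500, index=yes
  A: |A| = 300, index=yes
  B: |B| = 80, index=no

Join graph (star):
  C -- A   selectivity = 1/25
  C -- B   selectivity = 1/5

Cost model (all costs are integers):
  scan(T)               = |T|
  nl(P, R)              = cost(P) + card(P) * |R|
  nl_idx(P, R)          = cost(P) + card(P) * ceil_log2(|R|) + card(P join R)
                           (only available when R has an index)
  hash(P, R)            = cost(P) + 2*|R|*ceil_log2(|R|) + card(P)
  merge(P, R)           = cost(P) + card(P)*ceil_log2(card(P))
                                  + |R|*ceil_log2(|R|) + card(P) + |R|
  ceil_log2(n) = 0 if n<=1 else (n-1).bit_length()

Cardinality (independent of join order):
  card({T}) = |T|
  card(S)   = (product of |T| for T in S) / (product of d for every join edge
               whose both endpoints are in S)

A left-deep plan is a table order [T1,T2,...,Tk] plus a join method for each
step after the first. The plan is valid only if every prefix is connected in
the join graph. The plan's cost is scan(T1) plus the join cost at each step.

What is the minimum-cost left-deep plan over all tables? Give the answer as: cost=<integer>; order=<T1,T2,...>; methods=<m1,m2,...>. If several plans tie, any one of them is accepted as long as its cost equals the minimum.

cost=13520; order=C,A,B; methods=hash,hash

Selinger DP (subsets sized 1..n):
  {C}: scan cost=500, card=500
  {A}: scan cost=300, card=300
  {B}: scan cost=80, card=80
  {AC}: card=6000; try (A,hash)→6400, (C,merge)→8300, (A,merge)→8500, (C,nl_idx)→9000, (C,hash)→9600, (A,nl_idx)→11000 …(+2); best=6400 via (A,hash)
  {BC}: card=8000; try (B,hash)→2120, (C,merge)→5720, (B,merge)→6140, (C,nl_idx)→8800, (C,hash)→9160, (C,nl)→40080 …(+1); best=2120 via (B,hash)
  {ABC}: card=96000; try (B,hash)→13520, (A,hash)→15520, (B,merge)→91040, (A,merge)→117120, (A,nl_idx)→170120, (B,nl)→486400 …(+1); best=13520 via (B,hash)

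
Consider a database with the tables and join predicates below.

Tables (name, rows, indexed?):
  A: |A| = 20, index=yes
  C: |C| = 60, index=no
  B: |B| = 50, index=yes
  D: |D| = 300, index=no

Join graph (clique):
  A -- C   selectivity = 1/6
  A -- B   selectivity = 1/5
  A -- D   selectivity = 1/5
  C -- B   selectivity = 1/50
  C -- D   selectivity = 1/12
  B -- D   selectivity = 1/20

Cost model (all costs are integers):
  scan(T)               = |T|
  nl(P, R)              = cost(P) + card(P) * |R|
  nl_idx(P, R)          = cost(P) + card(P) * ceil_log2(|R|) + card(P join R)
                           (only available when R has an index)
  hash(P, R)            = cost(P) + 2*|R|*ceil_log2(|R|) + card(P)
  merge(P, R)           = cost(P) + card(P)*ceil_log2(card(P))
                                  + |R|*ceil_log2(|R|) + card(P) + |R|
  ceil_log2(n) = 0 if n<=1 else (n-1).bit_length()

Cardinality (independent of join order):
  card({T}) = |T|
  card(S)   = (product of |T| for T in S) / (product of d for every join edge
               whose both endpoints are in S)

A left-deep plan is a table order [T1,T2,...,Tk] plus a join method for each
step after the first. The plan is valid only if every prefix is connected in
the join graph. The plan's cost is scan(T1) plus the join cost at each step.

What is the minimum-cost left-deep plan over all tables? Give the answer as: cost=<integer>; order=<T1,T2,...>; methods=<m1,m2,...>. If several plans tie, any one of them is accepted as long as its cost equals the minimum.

cost=2945; order=D,B,C,A; methods=hash,hash,hash

Selinger DP (subsets sized 1..n):
  {A}: scan cost=20, card=20
  {C}: scan cost=60, card=60
  {B}: scan cost=50, card=50
  {D}: scan cost=300, card=300
  {AC}: card=200; try (A,hash)→320, (C,merge)→560, (A,nl_idx)→560, (A,merge)→600, (C,hash)→760, (C,nl)→1220 …(+1); best=320 via (A,hash)
  {AB}: card=200; try (A,hash)→300, (B,nl_idx)→340, (B,merge)→490, (A,nl_idx)→500, (A,merge)→520, (B,hash)→640 …(+2); best=300 via (A,hash)
  {AD}: card=1200; try (A,hash)→800, (A,nl_idx)→3000, (D,merge)→3140, (A,merge)→3420, (D,hash)→5440, (D,nl)→6020 …(+1); best=800 via (A,hash)
  {BC}: card=60; try (B,nl_idx)→480, (B,hash)→720, (C,hash)→820, (C,merge)→820, (B,merge)→830, (C,nl)→3050 …(+1); best=480 via (B,nl_idx)
  {CD}: card=1500; try (C,hash)→1320, (D,merge)→3480, (C,merge)→3720, (D,hash)→5520, (D,nl)→18060, (C,nl)→18300; best=1320 via (C,hash)
  {BD}: card=750; try (B,hash)→1200, (B,nl_idx)→2850, (D,merge)→3400, (B,merge)→3650, (D,hash)→5500, (D,nl)→15050 …(+1); best=1200 via (B,hash)
  {ABC}: card=40; try (A,hash)→740, (A,nl_idx)→820, (A,merge)→1020, (B,hash)→1120, (C,hash)→1220, (B,nl_idx)→1560 …(+5); best=740 via (A,hash)
  {ACD}: card=1000; try (C,hash)→2720, (A,hash)→3020, (D,merge)→5120, (D,hash)→5920, (A,nl_idx)→9820, (C,merge)→15620 …(+4); best=2720 via (C,hash)
  {ABD}: card=600; try (A,hash)→2150, (B,hash)→2600, (D,merge)→5100, (A,nl_idx)→5550, (D,hash)→5900, (B,nl_idx)→8600 …(+5); best=2150 via (A,hash)
  {BCD}: card=75; try (C,hash)→2670, (B,hash)→3420, (D,merge)→3900, (D,hash)→5940, (C,merge)→9870, (B,nl_idx)→10395 …(+4); best=2670 via (C,hash)
  {ABCD}: card=10; try (A,hash)→2945, (A,nl_idx)→3055, (A,merge)→3390, (C,hash)→3470, (D,merge)→4020, (A,nl)→4170 …(+8); best=2945 via (A,hash)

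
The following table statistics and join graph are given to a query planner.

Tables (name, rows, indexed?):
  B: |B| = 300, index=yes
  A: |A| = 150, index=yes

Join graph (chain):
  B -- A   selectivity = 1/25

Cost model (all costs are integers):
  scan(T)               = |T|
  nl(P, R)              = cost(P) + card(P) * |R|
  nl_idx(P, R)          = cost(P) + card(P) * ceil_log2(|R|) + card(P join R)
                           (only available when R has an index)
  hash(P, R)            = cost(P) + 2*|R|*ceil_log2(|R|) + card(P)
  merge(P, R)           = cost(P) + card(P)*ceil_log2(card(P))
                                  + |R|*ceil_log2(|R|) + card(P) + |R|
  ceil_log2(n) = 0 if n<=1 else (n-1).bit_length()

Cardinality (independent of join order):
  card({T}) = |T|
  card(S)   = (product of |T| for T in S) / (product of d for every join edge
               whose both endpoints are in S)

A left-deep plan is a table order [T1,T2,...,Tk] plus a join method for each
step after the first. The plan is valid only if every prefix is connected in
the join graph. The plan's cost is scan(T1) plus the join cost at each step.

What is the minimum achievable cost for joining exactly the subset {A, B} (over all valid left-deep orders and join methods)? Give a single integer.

Selinger DP over subsets of {A,B}:
  {B}: scan cost=300, card=300
  {A}: scan cost=150, card=150
  {AB}: card=1800; try (A,hash)→3000, (B,nl_idx)→3300, (B,merge)→4500, (A,nl_idx)→4500, (A,merge)→4650, (B,hash)→5700 …(+2); best=3000 via (A,hash)

3000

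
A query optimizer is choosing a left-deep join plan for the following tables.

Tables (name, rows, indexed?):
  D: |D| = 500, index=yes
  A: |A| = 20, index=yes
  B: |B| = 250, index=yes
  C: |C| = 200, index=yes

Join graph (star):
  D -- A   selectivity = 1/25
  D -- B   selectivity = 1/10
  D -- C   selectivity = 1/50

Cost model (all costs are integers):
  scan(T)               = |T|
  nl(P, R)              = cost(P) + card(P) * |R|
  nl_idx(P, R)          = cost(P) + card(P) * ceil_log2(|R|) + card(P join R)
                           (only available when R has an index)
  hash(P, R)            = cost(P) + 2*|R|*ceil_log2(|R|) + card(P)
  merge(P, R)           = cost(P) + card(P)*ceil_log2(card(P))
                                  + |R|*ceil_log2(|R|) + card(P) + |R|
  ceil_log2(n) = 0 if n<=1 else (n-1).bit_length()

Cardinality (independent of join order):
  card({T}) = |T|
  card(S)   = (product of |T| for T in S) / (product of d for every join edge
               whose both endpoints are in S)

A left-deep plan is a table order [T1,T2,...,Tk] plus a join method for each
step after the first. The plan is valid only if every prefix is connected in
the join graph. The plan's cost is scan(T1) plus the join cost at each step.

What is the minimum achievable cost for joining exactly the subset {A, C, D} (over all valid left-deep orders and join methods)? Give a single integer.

4200

Selinger DP over subsets of {A,C,D}:
  {D}: scan cost=500, card=500
  {A}: scan cost=20, card=20
  {C}: scan cost=200, card=200
  {AD}: card=400; try (D,nl_idx)→600, (A,hash)→1200, (A,nl_idx)→3400, (D,merge)→5140, (A,merge)→5620, (D,hash)→9040 …(+2); best=600 via (D,nl_idx)
  {CD}: card=2000; try (D,nl_idx)→4000, (C,hash)→4200, (C,nl_idx)→6500, (D,merge)→7000, (C,merge)→7300, (D,hash)→9400 …(+2); best=4000 via (D,nl_idx)
  {ACD}: card=1600; try (C,hash)→4200, (C,nl_idx)→5400, (A,hash)→6200, (C,merge)→6400, (A,nl_idx)→15600, (A,merge)→28120 …(+2); best=4200 via (C,hash)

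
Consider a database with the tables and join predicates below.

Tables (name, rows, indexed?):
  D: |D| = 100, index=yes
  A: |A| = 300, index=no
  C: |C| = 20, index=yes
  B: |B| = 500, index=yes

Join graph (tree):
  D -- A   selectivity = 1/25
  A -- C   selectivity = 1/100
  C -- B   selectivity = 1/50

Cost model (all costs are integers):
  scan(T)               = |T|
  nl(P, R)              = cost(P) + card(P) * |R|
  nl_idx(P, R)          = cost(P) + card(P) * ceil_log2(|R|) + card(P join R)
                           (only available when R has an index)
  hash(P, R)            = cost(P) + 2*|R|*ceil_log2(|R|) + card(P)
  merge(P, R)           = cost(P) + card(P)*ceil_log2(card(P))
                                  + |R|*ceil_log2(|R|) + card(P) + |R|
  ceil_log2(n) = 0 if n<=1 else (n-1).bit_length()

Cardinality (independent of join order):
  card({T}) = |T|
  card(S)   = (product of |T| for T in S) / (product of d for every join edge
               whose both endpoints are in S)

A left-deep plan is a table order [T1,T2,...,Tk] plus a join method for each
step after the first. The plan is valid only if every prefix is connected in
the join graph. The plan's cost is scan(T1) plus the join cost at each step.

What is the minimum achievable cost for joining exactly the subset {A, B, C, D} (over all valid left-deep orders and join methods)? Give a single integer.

Selinger DP over subsets of {A,B,C,D}:
  {D}: scan cost=100, card=100
  {A}: scan cost=300, card=300
  {C}: scan cost=20, card=20
  {B}: scan cost=500, card=500
  {AD}: card=1200; try (D,hash)→2000, (D,nl_idx)→3600, (A,merge)→3900, (D,merge)→4100, (A,hash)→5600, (A,nl)→30100 …(+1); best=2000 via (D,hash)
  {AC}: card=60; try (C,hash)→800, (C,nl_idx)→1860, (A,merge)→3140, (C,merge)→3420, (A,hash)→5440, (A,nl)→6020 …(+1); best=800 via (C,hash)
  {BC}: card=200; try (B,nl_idx)→400, (C,hash)→1200, (C,nl_idx)→3200, (B,merge)→5140, (C,merge)→5620, (B,hash)→9040 …(+2); best=400 via (B,nl_idx)
  {ACD}: card=240; try (D,nl_idx)→1460, (D,merge)→2020, (D,hash)→2260, (C,hash)→3400, (D,nl)→6800, (C,nl_idx)→8240 …(+2); best=1460 via (D,nl_idx)
  {ABC}: card=600; try (B,nl_idx)→1940, (A,merge)→5200, (A,hash)→6000, (B,merge)→6220, (B,hash)→9860, (B,nl)→30800 …(+1); best=1940 via (B,nl_idx)
  {ABCD}: card=2400; try (D,hash)→3940, (B,nl_idx)→6020, (D,nl_idx)→8540, (B,merge)→8620, (D,merge)→9340, (B,hash)→10700 …(+2); best=3940 via (D,hash)

3940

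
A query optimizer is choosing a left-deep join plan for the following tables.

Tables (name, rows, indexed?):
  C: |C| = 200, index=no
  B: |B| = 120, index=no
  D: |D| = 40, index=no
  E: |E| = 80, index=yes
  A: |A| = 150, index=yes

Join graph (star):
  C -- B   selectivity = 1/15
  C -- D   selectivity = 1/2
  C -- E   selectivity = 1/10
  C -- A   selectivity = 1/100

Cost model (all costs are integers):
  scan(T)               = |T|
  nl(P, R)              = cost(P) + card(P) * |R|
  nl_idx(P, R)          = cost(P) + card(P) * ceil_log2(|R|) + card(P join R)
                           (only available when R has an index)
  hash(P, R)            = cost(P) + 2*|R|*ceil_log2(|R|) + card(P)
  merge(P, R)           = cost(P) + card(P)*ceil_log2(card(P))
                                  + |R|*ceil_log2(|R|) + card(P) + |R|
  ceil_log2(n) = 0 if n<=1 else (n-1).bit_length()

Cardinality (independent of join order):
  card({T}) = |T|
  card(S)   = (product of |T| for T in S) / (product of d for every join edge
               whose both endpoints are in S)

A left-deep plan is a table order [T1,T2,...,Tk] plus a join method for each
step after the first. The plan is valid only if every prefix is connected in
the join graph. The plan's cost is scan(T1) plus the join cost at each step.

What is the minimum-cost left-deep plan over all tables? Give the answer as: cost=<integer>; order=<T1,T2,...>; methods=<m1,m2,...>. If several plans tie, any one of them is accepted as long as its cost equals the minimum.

cost=27280; order=C,A,B,E,D; methods=nl_idx,hash,hash,hash

Selinger DP (subsets sized 1..n):
  {C}: scan cost=200, card=200
  {B}: scan cost=120, card=120
  {D}: scan cost=40, card=40
  {E}: scan cost=80, card=80
  {A}: scan cost=150, card=150
  {BC}: card=1600; try (B,hash)→2080, (C,merge)→2880, (B,merge)→2960, (C,hash)→3440, (C,nl)→24120, (B,nl)→24200; best=2080 via (B,hash)
  {CD}: card=4000; try (D,hash)→880, (C,merge)→2120, (D,merge)→2280, (C,hash)→3280, (C,nl)→8040, (D,nl)→8200; best=880 via (D,hash)
  {CE}: card=1600; try (E,hash)→1520, (C,merge)→2520, (E,merge)→2640, (E,nl_idx)→3200, (C,hash)→3360, (C,nl)→16080 …(+1); best=1520 via (E,hash)
  {AC}: card=300; try (A,nl_idx)→2100, (A,hash)→2800, (C,merge)→3300, (A,merge)→3350, (C,hash)→3500, (C,nl)→30150 …(+1); best=2100 via (A,nl_idx)
  {BCD}: card=32000; try (D,hash)→4160, (B,hash)→6560, (D,merge)→21560, (B,merge)→53840, (D,nl)→66080, (B,nl)→480880; best=4160 via (D,hash)
  {BCE}: card=12800; try (E,hash)→4800, (B,hash)→4800, (B,merge)→21680, (E,merge)→21920, (E,nl_idx)→26080, (E,nl)→130080 …(+1); best=4800 via (E,hash)
  {ABC}: card=2400; try (B,hash)→4080, (B,merge)→6060, (A,hash)→6080, (A,nl_idx)→17280, (A,merge)→22630, (B,nl)→38100 …(+1); best=4080 via (B,hash)
  {CDE}: card=32000; try (D,hash)→3600, (E,hash)→6000, (D,merge)→21000, (E,merge)→53520, (E,nl_idx)→60880, (D,nl)→65520 …(+1); best=3600 via (D,hash)
  {ACD}: card=6000; try (D,hash)→2880, (D,merge)→5380, (A,hash)→7280, (D,nl)→14100, (A,nl_idx)→38880, (A,merge)→54230 …(+1); best=2880 via (D,hash)
  {ACE}: card=2400; try (E,hash)→3520, (A,hash)→5520, (E,merge)→5740, (E,nl_idx)→6600, (A,nl_idx)→16720, (A,merge)→22070 …(+2); best=3520 via (E,hash)
  {BCDE}: card=256000; try (D,hash)→18080, (E,hash)→37280, (B,hash)→37280, (D,merge)→197080, (E,nl_idx)→484160, (B,merge)→516560 …(+4); best=18080 via (D,hash)
  {ABCD}: card=48000; try (D,hash)→6960, (B,hash)→10560, (D,merge)→35560, (A,hash)→38560, (B,merge)→87840, (D,nl)→100080 …(+4); best=6960 via (D,hash)
  {ABCE}: card=19200; try (E,hash)→7600, (B,hash)→7600, (A,hash)→20000, (B,merge)→35680, (E,merge)→35920, (E,nl_idx)→40080 …(+5); best=7600 via (E,hash)
  {ACDE}: card=48000; try (D,hash)→6400, (E,hash)→10000, (D,merge)→35000, (A,hash)→38000, (E,merge)→87520, (E,nl_idx)→92880 …(+5); best=6400 via (D,hash)
  {ABCDE}: card=384000; try (D,hash)→27280, (E,hash)→56080, (B,hash)→56080, (A,hash)→276480, (D,merge)→315080, (E,nl_idx)→726960 …(+8); best=27280 via (D,hash)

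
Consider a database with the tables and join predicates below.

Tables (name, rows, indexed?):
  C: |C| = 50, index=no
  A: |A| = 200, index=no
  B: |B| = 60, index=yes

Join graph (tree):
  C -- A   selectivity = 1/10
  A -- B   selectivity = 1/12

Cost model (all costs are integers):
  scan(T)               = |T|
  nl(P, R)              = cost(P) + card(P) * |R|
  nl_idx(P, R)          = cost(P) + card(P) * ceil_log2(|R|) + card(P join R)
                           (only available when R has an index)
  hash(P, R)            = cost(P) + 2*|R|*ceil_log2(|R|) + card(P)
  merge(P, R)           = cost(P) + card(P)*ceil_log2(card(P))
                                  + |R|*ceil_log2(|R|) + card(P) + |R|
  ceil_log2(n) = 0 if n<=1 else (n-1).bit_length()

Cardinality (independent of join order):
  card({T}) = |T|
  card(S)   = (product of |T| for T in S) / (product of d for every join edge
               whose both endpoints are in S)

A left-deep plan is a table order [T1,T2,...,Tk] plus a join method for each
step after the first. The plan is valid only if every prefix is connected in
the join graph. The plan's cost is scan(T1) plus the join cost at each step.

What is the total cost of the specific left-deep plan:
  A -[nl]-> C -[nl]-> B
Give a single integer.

step 1: scan A: cost=200, card=200
step 2: join C via nl
    card(P join C) = 200*50/(10) = 1000
    cost = 200 + 200*50 = 10200
step 3: join B via nl
    card(P join B) = 1000*60/(12) = 5000
    cost = 10200 + 1000*60 = 70200

70200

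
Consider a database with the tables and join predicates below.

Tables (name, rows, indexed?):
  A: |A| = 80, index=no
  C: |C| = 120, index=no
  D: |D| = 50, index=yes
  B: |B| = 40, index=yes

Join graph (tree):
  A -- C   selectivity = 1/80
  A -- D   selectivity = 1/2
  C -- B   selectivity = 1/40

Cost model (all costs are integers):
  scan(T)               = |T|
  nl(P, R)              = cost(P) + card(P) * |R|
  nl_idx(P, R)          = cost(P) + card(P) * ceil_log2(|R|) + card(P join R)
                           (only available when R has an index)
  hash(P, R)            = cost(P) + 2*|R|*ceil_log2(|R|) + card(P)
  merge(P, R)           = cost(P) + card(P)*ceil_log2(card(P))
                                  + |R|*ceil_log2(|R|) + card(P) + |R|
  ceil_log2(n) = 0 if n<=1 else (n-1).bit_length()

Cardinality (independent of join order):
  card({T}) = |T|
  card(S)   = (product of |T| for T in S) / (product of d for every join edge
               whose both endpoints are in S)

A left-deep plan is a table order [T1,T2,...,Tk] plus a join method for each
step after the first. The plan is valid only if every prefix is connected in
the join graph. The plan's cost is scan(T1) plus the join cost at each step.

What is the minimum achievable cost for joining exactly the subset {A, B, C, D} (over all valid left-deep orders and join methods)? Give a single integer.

Selinger DP over subsets of {A,B,C,D}:
  {A}: scan cost=80, card=80
  {C}: scan cost=120, card=120
  {D}: scan cost=50, card=50
  {B}: scan cost=40, card=40
  {AC}: card=120; try (A,hash)→1360, (C,merge)→1680, (A,merge)→1720, (C,hash)→1840, (C,nl)→9680, (A,nl)→9720; best=1360 via (A,hash)
  {AD}: card=2000; try (D,hash)→760, (A,merge)→1040, (D,merge)→1070, (A,hash)→1220, (D,nl_idx)→2560, (A,nl)→4050 …(+1); best=760 via (D,hash)
  {BC}: card=120; try (B,hash)→720, (B,nl_idx)→960, (C,merge)→1280, (B,merge)→1360, (C,hash)→1760, (C,nl)→4840 …(+1); best=720 via (B,hash)
  {ACD}: card=3000; try (D,hash)→2080, (D,merge)→2670, (C,hash)→4440, (D,nl_idx)→5080, (D,nl)→7360, (C,merge)→25720 …(+1); best=2080 via (D,hash)
  {ABC}: card=120; try (B,hash)→1960, (A,hash)→1960, (B,nl_idx)→2200, (A,merge)→2320, (B,merge)→2600, (B,nl)→6160 …(+1); best=1960 via (B,hash)
  {ABCD}: card=3000; try (D,hash)→2680, (D,merge)→3270, (B,hash)→5560, (D,nl_idx)→5680, (D,nl)→7960, (B,nl_idx)→23080 …(+2); best=2680 via (D,hash)

2680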